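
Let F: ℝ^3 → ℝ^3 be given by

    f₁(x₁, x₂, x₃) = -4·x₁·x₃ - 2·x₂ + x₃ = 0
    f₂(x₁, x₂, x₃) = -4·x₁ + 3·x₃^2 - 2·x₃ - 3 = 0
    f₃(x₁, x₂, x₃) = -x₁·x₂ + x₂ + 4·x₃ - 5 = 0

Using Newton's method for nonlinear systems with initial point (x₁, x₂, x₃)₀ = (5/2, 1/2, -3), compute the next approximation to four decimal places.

(0.2253, -6.6953, -1.5451)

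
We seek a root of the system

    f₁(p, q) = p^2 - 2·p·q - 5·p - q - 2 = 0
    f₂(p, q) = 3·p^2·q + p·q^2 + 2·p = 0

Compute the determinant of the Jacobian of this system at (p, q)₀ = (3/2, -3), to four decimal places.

-73.0000

J = [[2·p - 2·q - 5, -2·p - 1], [6·p·q + q^2 + 2, 3·p^2 + 2·p·q]].
At the point, J = [[4.0000, -4.0000], [-16.0000, -2.2500]].
det J = -73.0000.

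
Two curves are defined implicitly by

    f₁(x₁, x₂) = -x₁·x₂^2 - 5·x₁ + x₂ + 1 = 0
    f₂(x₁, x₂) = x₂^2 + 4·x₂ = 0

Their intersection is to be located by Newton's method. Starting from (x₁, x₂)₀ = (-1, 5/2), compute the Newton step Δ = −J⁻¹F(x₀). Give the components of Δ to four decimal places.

(0.3481, -1.8056)

At (-1, 5/2): F = (14.7500, 16.2500).
Jacobian J = [[-x₂^2 - 5, -2·x₁·x₂ + 1], [0, 2·x₂ + 4]].
At the point, J = [[-11.2500, 6.0000], [0.0000, 9.0000]] (det J = -101.2500).
Solving J·Δ = −F gives Δ = (0.3481, -1.8056).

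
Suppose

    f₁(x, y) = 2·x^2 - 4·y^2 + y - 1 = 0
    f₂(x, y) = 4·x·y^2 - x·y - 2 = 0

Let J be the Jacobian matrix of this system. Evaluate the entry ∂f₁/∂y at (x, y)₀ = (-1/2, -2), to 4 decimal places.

17.0000

∂f₁/∂y = -8·y + 1.
At (-1/2, -2) this is 17.0000.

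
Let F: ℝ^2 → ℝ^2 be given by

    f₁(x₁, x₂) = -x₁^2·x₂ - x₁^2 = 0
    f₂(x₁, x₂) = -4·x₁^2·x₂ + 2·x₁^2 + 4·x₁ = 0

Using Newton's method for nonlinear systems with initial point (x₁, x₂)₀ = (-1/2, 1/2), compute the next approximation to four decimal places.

(-0.7500, -2.5000)

At (-1/2, 1/2): F = (-0.3750, -2.0000).
Jacobian J = [[-2·x₁·x₂ - 2·x₁, -x₁^2], [-8·x₁·x₂ + 4·x₁ + 4, -4·x₁^2]].
At the point, J = [[1.5000, -0.2500], [4.0000, -1.0000]] (det J = -0.5000).
Solving J·Δ = −F gives Δ = (-0.2500, -3.0000).
Then the next iterate is (x₁, x₂)₁ = (-0.7500, -2.5000).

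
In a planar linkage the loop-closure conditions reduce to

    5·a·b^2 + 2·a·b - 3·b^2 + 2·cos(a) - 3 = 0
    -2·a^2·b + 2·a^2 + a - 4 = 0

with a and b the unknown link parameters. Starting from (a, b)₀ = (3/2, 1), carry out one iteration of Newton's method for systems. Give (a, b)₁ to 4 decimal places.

(1.7640, 0.5031)

At (3/2, 1): F = (4.641474, -2.5000).
Jacobian J = [[5·b^2 + 2·b - 2·sin(a), 10·a·b + 2·a - 6·b], [-4·a·b + 4·a + 1, -2·a^2]].
At the point, J = [[5.005010, 12.0000], [1.0000, -4.5000]] (det J = -34.522545).
Solving J·Δ = −F gives Δ = (0.2640, -0.4969).
Then the next iterate is (a, b)₁ = (1.7640, 0.5031).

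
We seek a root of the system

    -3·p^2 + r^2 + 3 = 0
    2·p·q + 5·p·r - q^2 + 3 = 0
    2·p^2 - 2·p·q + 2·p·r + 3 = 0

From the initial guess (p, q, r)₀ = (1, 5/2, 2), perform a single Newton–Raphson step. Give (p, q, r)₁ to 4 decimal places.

At (1, 5/2, 2): F = (4.0000, 11.7500, 4.0000).
Jacobian J = [[-6·p, 0, 2·r], [2·q + 5·r, 2·p - 2·q, 5·p], [4·p - 2·q + 2·r, -2·p, 2·p]].
At the point, J = [[-6.0000, 0.0000, 4.0000], [15.0000, -3.0000, 5.0000], [3.0000, -2.0000, 2.0000]] (det J = -108.0000).
Solving J·Δ = −F gives Δ = (-0.2778, 0.1667, -1.4167).
Then the next iterate is (p, q, r)₁ = (0.7222, 2.6667, 0.5833).

(0.7222, 2.6667, 0.5833)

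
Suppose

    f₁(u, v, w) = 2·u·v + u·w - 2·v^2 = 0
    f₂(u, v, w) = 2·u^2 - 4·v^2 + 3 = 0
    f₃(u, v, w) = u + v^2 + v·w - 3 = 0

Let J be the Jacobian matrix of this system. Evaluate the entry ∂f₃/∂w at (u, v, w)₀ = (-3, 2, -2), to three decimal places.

∂f₃/∂w = v.
At (-3, 2, -2) this is 2.000.

2.000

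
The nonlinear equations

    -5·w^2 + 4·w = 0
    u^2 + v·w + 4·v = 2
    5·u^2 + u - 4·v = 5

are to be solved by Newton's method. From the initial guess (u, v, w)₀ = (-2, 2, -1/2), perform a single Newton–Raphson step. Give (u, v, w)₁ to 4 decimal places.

At (-2, 2, -1/2): F = (-3.2500, 9.0000, 5.0000).
Jacobian J = [[0, 0, -10·w + 4], [2·u, w + 4, v], [10·u + 1, -4, 0]].
At the point, J = [[0.0000, 0.0000, 9.0000], [-4.0000, 3.5000, 2.0000], [-19.0000, -4.0000, 0.0000]] (det J = 742.5000).
Solving J·Δ = −F gives Δ = (0.6835, -1.9966, 0.3611).
Then the next iterate is (u, v, w)₁ = (-1.3165, 0.0034, -0.1389).

(-1.3165, 0.0034, -0.1389)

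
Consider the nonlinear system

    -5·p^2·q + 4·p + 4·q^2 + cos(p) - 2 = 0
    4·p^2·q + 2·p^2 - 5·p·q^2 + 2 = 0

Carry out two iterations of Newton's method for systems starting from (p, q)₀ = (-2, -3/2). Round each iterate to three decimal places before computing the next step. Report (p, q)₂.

At (-2, -3/2): F = (28.58385, 8.500).
Jacobian J = [[-10·p·q - sin(p) + 4, -5·p^2 + 8·q], [8·p·q + 4·p - 5·q^2, 4·p^2 - 10·p·q]].
At the point, J = [[-25.09070, -32.000], [4.750, -14.000]] (det J = 503.26984).
Solving J·Δ = −F gives Δ = (0.255, 0.694).
Then the next iterate is (p, q)₁ = (-1.745, -0.806).
Round to (-1.745, -0.806) and repeat: F = (5.71667, 3.94096), J = [[-9.07984, -21.67313], [1.02358, -1.88460]].
Δ = (-1.899, 1.060), so (p, q)₂ = (-3.644, 0.254).

(-3.644, 0.254)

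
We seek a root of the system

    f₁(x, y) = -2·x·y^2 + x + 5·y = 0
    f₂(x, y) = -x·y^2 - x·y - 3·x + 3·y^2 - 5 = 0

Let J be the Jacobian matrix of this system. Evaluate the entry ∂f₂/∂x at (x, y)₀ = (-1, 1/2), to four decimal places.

∂f₂/∂x = -y^2 - y - 3.
At (-1, 1/2) this is -3.7500.

-3.7500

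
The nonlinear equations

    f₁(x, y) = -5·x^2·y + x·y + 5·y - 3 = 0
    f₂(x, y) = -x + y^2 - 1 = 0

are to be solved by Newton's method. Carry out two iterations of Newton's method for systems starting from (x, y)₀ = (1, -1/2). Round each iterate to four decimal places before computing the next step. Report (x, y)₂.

At (1, -1/2): F = (-3.5000, -1.7500).
Jacobian J = [[-10·x·y + y, -5·x^2 + x + 5], [-1, 2·y]].
At the point, J = [[4.5000, 1.0000], [-1.0000, -1.0000]] (det J = -3.5000).
Solving J·Δ = −F gives Δ = (1.5000, -3.2500).
Then the next iterate is (x, y)₁ = (2.5000, -3.7500).
Round to (2.5000, -3.7500) and repeat: F = (86.0625, 10.5625), J = [[90.0000, -23.7500], [-1.0000, -7.5000]].
Δ = (-0.5647, 1.4836), so (x, y)₂ = (1.9353, -2.2664).

(1.9353, -2.2664)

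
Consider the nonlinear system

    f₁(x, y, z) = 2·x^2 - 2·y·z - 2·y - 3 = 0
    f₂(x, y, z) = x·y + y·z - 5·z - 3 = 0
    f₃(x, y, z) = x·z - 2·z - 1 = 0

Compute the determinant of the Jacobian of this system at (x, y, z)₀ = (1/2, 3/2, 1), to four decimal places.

J = [[4·x, -2·z - 2, -2·y], [y, x + z, y - 5], [z, 0, x - 2]].
At the point, J = [[2.0000, -4.0000, -3.0000], [1.5000, 1.5000, -3.5000], [1.0000, 0.0000, -1.5000]].
det J = 5.0000.

5.0000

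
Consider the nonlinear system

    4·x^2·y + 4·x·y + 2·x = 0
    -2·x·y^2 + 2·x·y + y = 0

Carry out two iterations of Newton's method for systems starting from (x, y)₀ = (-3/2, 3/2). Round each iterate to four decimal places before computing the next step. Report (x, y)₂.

At (-3/2, 3/2): F = (1.5000, 3.7500).
Jacobian J = [[8·x·y + 4·y + 2, 4·x^2 + 4·x], [-2·y^2 + 2·y, -4·x·y + 2·x + 1]].
At the point, J = [[-10.0000, 3.0000], [-1.5000, 7.0000]] (det J = -65.5000).
Solving J·Δ = −F gives Δ = (-0.0115, -0.5382).
Then the next iterate is (x, y)₁ = (-1.5115, 0.9618).
Round to (-1.5115, 0.9618) and repeat: F = (-0.048606, 0.850733), J = [[-5.782886, 3.092529], [0.073482, 3.792043]].
Δ = (-0.1271, -0.2219), so (x, y)₂ = (-1.6386, 0.7399).

(-1.6386, 0.7399)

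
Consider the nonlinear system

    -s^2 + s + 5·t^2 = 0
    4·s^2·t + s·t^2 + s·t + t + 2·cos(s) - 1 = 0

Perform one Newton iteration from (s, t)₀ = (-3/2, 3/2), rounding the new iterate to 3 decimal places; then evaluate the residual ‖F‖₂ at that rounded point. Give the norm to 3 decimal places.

At (-3/2, 3/2): F = (7.500, 8.51647).
Jacobian J = [[-2·s + 1, 10·t], [8·s·t + t^2 + t - 2·sin(s), 4·s^2 + 2·s·t + s + 1]].
At the point, J = [[4.000, 15.000], [-12.25501, 4.000]] (det J = 199.82515).
Solving J·Δ = −F gives Δ = (0.489, -0.630).
Then the next iterate is (s, t)₁ = (-1.011, 0.870).
Re-evaluating at (-1.011, 0.870): F = (1.75138, 2.84421), so ‖F‖₂ = 3.340.

3.340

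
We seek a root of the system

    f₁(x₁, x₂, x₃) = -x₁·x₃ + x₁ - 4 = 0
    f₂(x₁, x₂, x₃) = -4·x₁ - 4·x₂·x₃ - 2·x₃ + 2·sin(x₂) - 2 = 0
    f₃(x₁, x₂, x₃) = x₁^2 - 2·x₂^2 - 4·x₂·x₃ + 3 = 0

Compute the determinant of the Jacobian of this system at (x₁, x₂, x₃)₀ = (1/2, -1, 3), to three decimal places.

J = [[-x₃ + 1, 0, -x₁], [-4, -4·x₃ + 2·cos(x₂), -4·x₂ - 2], [2·x₁, -4·x₂ - 4·x₃, -4·x₂]].
At the point, J = [[-2.000, 0.000, -0.500], [-4.000, -10.91940, 2.000], [1.000, -8.000, 4.000]].
det J = 33.895.

33.895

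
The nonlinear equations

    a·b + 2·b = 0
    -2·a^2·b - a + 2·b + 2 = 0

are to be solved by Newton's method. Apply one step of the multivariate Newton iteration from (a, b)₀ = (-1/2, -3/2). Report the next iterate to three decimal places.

(0.500, 1.000)

At (-1/2, -3/2): F = (-2.250, 0.250).
Jacobian J = [[b, a + 2], [-4·a·b - 1, -2·a^2 + 2]].
At the point, J = [[-1.500, 1.500], [-4.000, 1.500]] (det J = 3.750).
Solving J·Δ = −F gives Δ = (1.000, 2.500).
Then the next iterate is (a, b)₁ = (0.500, 1.000).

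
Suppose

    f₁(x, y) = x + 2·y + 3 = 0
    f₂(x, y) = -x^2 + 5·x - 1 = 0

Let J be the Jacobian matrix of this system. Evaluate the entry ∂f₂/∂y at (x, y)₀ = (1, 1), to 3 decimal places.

0.000

∂f₂/∂y = 0.
At (1, 1) this is 0.000.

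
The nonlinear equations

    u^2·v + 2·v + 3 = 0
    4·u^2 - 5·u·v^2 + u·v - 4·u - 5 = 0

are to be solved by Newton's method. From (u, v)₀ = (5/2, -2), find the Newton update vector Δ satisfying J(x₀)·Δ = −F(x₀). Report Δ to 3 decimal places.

(-0.710, 0.776)

At (5/2, -2): F = (-13.500, -45.000).
Jacobian J = [[2·u·v, u^2 + 2], [8·u - 5·v^2 + v - 4, -10·u·v + u]].
At the point, J = [[-10.000, 8.250], [-6.000, 52.500]] (det J = -475.500).
Solving J·Δ = −F gives Δ = (-0.710, 0.776).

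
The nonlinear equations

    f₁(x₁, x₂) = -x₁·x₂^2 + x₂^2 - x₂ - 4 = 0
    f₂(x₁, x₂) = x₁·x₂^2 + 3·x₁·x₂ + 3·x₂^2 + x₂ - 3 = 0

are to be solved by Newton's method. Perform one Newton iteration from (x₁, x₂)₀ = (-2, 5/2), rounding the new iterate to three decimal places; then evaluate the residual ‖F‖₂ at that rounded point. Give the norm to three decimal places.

At (-2, 5/2): F = (12.250, -9.250).
Jacobian J = [[-x₂^2, -2·x₁·x₂ + 2·x₂ - 1], [x₂^2 + 3·x₂, 2·x₁·x₂ + 3·x₁ + 6·x₂ + 1]].
At the point, J = [[-6.250, 14.000], [13.750, 0.000]] (det J = -192.500).
Solving J·Δ = −F gives Δ = (0.673, -0.575).
Then the next iterate is (x₁, x₂)₁ = (-1.327, 1.925).
Re-evaluating at (-1.327, 1.925): F = (2.69799, -2.53891), so ‖F‖₂ = 3.705.

3.705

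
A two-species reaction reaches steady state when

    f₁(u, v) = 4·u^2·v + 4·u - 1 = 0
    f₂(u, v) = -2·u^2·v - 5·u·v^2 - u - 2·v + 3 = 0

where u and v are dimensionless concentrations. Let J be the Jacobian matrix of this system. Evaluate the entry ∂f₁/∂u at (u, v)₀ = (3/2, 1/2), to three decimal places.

10.000

∂f₁/∂u = 8·u·v + 4.
At (3/2, 1/2) this is 10.000.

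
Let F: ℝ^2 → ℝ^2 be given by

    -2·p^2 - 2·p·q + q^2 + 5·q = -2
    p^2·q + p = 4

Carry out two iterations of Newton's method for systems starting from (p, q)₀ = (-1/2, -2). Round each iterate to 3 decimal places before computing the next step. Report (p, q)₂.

At (-1/2, -2): F = (-6.500, -5.000).
Jacobian J = [[-4·p - 2·q, -2·p + 2·q + 5], [2·p·q + 1, p^2]].
At the point, J = [[6.000, 2.000], [3.000, 0.250]] (det J = -4.500).
Solving J·Δ = −F gives Δ = (1.861, -2.333).
Then the next iterate is (p, q)₁ = (1.361, -4.333).
Round to (1.361, -4.333) and repeat: F = (7.19967, -10.66511), J = [[3.222, -6.388], [-10.79443, 1.85232]].
Δ = (-0.870, 0.688), so (p, q)₂ = (0.491, -3.645).

(0.491, -3.645)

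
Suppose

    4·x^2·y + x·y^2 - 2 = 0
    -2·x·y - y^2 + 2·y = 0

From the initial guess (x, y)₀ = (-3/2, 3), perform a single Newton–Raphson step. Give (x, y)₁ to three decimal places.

(-1.074, 6.444)

At (-3/2, 3): F = (11.500, 6.000).
Jacobian J = [[8·x·y + y^2, 4·x^2 + 2·x·y], [-2·y, -2·x - 2·y + 2]].
At the point, J = [[-27.000, 0.000], [-6.000, -1.000]] (det J = 27.000).
Solving J·Δ = −F gives Δ = (0.426, 3.444).
Then the next iterate is (x, y)₁ = (-1.074, 6.444).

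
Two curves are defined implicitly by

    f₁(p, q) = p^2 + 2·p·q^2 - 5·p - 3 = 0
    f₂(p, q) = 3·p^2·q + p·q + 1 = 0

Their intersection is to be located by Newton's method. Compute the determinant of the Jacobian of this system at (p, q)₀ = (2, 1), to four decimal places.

-90.0000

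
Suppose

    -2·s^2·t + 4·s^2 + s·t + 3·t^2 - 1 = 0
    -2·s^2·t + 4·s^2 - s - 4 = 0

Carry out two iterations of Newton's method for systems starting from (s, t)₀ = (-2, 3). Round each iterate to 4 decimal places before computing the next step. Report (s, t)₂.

(6.3032, -1.9236)

At (-2, 3): F = (12.0000, -10.0000).
Jacobian J = [[-4·s·t + 8·s + t, -2·s^2 + s + 6·t], [-4·s·t + 8·s - 1, -2·s^2]].
At the point, J = [[11.0000, 8.0000], [7.0000, -8.0000]] (det J = -144.0000).
Solving J·Δ = −F gives Δ = (-0.1111, -1.3472).
Then the next iterate is (s, t)₁ = (-2.1111, 1.6528).
Round to (-2.1111, 1.6528) and repeat: F = (6.800780, 1.205862), J = [[-1.279096, -1.107786], [-3.931896, -8.913486]].
Δ = (8.4143, -3.5764), so (s, t)₂ = (6.3032, -1.9236).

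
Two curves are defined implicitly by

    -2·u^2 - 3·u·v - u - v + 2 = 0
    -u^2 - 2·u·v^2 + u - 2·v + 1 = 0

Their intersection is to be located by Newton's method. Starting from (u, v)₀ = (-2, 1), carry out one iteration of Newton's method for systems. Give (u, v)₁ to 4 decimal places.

(-4.3333, 2.6667)

At (-2, 1): F = (1.0000, -3.0000).
Jacobian J = [[-4·u - 3·v - 1, -3·u - 1], [-2·u - 2·v^2 + 1, -4·u·v - 2]].
At the point, J = [[4.0000, 5.0000], [3.0000, 6.0000]] (det J = 9.0000).
Solving J·Δ = −F gives Δ = (-2.3333, 1.6667).
Then the next iterate is (u, v)₁ = (-4.3333, 2.6667).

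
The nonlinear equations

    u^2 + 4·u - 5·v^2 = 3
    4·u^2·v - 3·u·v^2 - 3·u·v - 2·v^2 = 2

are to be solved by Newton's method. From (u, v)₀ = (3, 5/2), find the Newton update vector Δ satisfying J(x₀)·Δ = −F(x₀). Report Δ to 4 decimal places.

(-0.5140, -0.7356)

At (3, 5/2): F = (-13.2500, -3.2500).
Jacobian J = [[2·u + 4, -10·v], [8·u·v - 3·v^2 - 3·v, 4·u^2 - 6·u·v - 3·u - 4·v]].
At the point, J = [[10.0000, -25.0000], [33.7500, -28.0000]] (det J = 563.7500).
Solving J·Δ = −F gives Δ = (-0.5140, -0.7356).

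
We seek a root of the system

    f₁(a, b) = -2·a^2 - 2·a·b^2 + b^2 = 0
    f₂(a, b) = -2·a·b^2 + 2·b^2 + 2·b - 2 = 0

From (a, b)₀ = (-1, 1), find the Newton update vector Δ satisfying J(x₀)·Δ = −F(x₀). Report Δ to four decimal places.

(0.4375, -0.3125)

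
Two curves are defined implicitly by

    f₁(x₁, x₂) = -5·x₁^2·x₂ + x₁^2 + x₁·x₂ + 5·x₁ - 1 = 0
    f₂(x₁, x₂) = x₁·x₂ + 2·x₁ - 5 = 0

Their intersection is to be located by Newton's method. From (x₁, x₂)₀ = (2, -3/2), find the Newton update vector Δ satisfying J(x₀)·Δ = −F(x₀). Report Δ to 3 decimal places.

At (2, -3/2): F = (40.000, -4.000).
Jacobian J = [[-10·x₁·x₂ + 2·x₁ + x₂ + 5, -5·x₁^2 + x₁], [x₂ + 2, x₁]].
At the point, J = [[37.500, -18.000], [0.500, 2.000]] (det J = 84.000).
Solving J·Δ = −F gives Δ = (-0.095, 2.024).

(-0.095, 2.024)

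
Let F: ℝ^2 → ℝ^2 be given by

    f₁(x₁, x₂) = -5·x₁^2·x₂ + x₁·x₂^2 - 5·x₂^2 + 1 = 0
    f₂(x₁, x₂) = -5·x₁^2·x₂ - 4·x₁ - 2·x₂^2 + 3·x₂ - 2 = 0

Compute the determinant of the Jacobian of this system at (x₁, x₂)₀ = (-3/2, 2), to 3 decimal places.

J = [[-10·x₁·x₂ + x₂^2, -5·x₁^2 + 2·x₁·x₂ - 10·x₂], [-10·x₁·x₂ - 4, -5·x₁^2 - 4·x₂ + 3]].
At the point, J = [[34.000, -37.250], [26.000, -16.250]].
det J = 416.000.

416.000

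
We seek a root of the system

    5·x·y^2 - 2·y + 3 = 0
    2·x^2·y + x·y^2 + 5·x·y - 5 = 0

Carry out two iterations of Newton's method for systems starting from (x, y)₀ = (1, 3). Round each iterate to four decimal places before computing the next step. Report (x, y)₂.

At (1, 3): F = (42.0000, 25.0000).
Jacobian J = [[5·y^2, 10·x·y - 2], [4·x·y + y^2 + 5·y, 2·x^2 + 2·x·y + 5·x]].
At the point, J = [[45.0000, 28.0000], [36.0000, 13.0000]] (det J = -423.0000).
Solving J·Δ = −F gives Δ = (-0.3641, -0.9149).
Then the next iterate is (x, y)₁ = (0.6359, 2.0851).
Round to (0.6359, 2.0851) and repeat: F = (12.653128, 6.080540), J = [[21.738210, 11.259151], [20.076802, 6.640068]].
Δ = (0.1904, -1.4914), so (x, y)₂ = (0.8263, 0.5937).

(0.8263, 0.5937)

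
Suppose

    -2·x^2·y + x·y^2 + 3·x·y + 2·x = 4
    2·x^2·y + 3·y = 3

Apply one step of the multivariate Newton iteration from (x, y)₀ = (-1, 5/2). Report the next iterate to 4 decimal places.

(0.0000, 2.6000)

At (-1, 5/2): F = (-24.7500, 9.5000).
Jacobian J = [[-4·x·y + y^2 + 3·y + 2, -2·x^2 + 2·x·y + 3·x], [4·x·y, 2·x^2 + 3]].
At the point, J = [[25.7500, -10.0000], [-10.0000, 5.0000]] (det J = 28.7500).
Solving J·Δ = −F gives Δ = (1.0000, 0.1000).
Then the next iterate is (x, y)₁ = (0.0000, 2.6000).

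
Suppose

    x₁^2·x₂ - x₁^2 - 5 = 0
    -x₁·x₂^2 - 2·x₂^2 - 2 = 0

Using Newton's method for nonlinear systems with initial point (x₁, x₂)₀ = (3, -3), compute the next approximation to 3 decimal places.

(1.737, -1.812)

At (3, -3): F = (-41.000, -47.000).
Jacobian J = [[2·x₁·x₂ - 2·x₁, x₁^2], [-x₂^2, -2·x₁·x₂ - 4·x₂]].
At the point, J = [[-24.000, 9.000], [-9.000, 30.000]] (det J = -639.000).
Solving J·Δ = −F gives Δ = (-1.263, 1.188).
Then the next iterate is (x₁, x₂)₁ = (1.737, -1.812).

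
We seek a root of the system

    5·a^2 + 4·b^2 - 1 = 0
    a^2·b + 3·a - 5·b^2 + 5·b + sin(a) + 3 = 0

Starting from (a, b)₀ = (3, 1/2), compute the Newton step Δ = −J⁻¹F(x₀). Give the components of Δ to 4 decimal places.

(-1.3340, -1.2453)

At (3, 1/2): F = (45.0000, 17.891120).
Jacobian J = [[10·a, 8·b], [2·a·b + cos(a) + 3, a^2 - 10·b + 5]].
At the point, J = [[30.0000, 4.0000], [5.010008, 9.0000]] (det J = 249.959970).
Solving J·Δ = −F gives Δ = (-1.3340, -1.2453).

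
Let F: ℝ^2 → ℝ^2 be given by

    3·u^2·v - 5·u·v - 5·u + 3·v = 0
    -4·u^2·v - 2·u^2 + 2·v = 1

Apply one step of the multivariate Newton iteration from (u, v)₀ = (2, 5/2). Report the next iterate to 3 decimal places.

At (2, 5/2): F = (2.500, -44.000).
Jacobian J = [[6·u·v - 5·v - 5, 3·u^2 - 5·u + 3], [-8·u·v - 4·u, -4·u^2 + 2]].
At the point, J = [[12.500, 5.000], [-48.000, -14.000]] (det J = 65.000).
Solving J·Δ = −F gives Δ = (-2.846, 6.615).
Then the next iterate is (u, v)₁ = (-0.846, 9.115).

(-0.846, 9.115)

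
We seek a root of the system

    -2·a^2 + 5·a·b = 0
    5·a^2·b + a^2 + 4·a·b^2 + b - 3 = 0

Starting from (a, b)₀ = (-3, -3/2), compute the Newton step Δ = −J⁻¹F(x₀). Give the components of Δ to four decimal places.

At (-3, -3/2): F = (4.5000, -90.0000).
Jacobian J = [[-4·a + 5·b, 5·a], [10·a·b + 2·a + 4·b^2, 5·a^2 + 8·a·b + 1]].
At the point, J = [[4.5000, -15.0000], [48.0000, 82.0000]] (det J = 1089.0000).
Solving J·Δ = −F gives Δ = (0.9008, 0.5702).

(0.9008, 0.5702)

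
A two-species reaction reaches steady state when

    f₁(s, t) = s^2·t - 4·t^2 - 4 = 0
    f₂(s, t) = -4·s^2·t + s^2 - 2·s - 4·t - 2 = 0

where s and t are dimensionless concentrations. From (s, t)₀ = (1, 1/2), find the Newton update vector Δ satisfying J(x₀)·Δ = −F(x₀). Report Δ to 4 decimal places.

(0.7500, -1.2500)

At (1, 1/2): F = (-4.5000, -7.0000).
Jacobian J = [[2·s·t, s^2 - 8·t], [-8·s·t + 2·s - 2, -4·s^2 - 4]].
At the point, J = [[1.0000, -3.0000], [-4.0000, -8.0000]] (det J = -20.0000).
Solving J·Δ = −F gives Δ = (0.7500, -1.2500).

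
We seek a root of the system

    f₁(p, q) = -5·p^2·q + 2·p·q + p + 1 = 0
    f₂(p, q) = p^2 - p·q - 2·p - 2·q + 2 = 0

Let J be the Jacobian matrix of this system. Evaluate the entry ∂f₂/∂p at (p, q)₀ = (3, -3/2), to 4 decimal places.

∂f₂/∂p = 2·p - q - 2.
At (3, -3/2) this is 5.5000.

5.5000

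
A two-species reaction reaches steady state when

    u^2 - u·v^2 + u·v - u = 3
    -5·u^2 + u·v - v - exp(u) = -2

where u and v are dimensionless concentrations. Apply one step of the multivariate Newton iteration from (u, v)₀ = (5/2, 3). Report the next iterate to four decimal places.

(1.3774, 2.0396)

At (5/2, 3): F = (-14.2500, -36.932494).
Jacobian J = [[2·u - v^2 + v - 1, -2·u·v + u], [-10·u + v - exp(u), u - 1]].
At the point, J = [[-2.0000, -12.5000], [-34.182494, 1.5000]] (det J = -430.281175).
Solving J·Δ = −F gives Δ = (-1.1226, -0.9604).
Then the next iterate is (u, v)₁ = (1.3774, 2.0396).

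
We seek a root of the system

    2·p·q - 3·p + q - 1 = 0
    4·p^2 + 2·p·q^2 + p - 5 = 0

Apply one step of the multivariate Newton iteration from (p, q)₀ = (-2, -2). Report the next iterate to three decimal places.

At (-2, -2): F = (11.000, -7.000).
Jacobian J = [[2·q - 3, 2·p + 1], [8·p + 2·q^2 + 1, 4·p·q]].
At the point, J = [[-7.000, -3.000], [-7.000, 16.000]] (det J = -133.000).
Solving J·Δ = −F gives Δ = (1.165, 0.947).
Then the next iterate is (p, q)₁ = (-0.835, -1.053).

(-0.835, -1.053)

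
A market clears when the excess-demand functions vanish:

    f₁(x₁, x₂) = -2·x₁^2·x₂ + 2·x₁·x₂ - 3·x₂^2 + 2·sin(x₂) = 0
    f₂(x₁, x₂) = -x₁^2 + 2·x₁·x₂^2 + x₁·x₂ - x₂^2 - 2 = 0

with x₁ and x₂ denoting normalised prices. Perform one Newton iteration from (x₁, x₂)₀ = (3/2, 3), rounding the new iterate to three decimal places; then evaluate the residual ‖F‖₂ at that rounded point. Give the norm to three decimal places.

At (3/2, 3): F = (-31.21776, 18.250).
Jacobian J = [[-4·x₁·x₂ + 2·x₂, -2·x₁^2 + 2·x₁ - 6·x₂ + 2·cos(x₂)], [-2·x₁ + 2·x₂^2 + x₂, 4·x₁·x₂ + x₁ - 2·x₂]].
At the point, J = [[-12.000, -21.47998], [18.000, 13.500]] (det J = 224.63973).
Solving J·Δ = −F gives Δ = (0.131, -1.527).
Then the next iterate is (x₁, x₂)₁ = (1.631, 1.473).
Re-evaluating at (1.631, 1.473): F = (-7.55065, 2.65023), so ‖F‖₂ = 8.002.

8.002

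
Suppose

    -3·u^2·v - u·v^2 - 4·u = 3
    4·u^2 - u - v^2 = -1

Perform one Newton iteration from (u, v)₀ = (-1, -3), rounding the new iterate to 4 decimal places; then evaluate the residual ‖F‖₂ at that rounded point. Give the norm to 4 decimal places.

At (-1, -3): F = (19.0000, -3.0000).
Jacobian J = [[-6·u·v - v^2 - 4, -3·u^2 - 2·u·v], [8·u - 1, -2·v]].
At the point, J = [[-31.0000, -9.0000], [-9.0000, 6.0000]] (det J = -267.0000).
Solving J·Δ = −F gives Δ = (0.3258, 0.9888).
Then the next iterate is (u, v)₁ = (-0.6742, -2.0112).
Re-evaluating at (-0.6742, -2.0112): F = (5.166435, -0.552543), so ‖F‖₂ = 5.1959.

5.1959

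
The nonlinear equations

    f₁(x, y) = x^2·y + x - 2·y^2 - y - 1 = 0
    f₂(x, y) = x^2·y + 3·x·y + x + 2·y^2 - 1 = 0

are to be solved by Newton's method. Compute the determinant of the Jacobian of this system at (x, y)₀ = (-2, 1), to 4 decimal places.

-6.0000

J = [[2·x·y + 1, x^2 - 4·y - 1], [2·x·y + 3·y + 1, x^2 + 3·x + 4·y]].
At the point, J = [[-3.0000, -1.0000], [0.0000, 2.0000]].
det J = -6.0000.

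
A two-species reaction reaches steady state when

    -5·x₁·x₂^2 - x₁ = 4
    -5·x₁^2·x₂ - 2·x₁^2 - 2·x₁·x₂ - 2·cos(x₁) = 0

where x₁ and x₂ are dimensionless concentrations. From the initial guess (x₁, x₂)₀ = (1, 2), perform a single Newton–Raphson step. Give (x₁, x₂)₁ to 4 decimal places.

(0.5608, 1.2112)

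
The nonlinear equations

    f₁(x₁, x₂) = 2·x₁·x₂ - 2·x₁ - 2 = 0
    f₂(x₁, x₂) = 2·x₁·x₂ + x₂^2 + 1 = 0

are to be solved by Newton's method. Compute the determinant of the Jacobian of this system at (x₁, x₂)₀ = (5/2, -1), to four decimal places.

-2.0000

J = [[2·x₂ - 2, 2·x₁], [2·x₂, 2·x₁ + 2·x₂]].
At the point, J = [[-4.0000, 5.0000], [-2.0000, 3.0000]].
det J = -2.0000.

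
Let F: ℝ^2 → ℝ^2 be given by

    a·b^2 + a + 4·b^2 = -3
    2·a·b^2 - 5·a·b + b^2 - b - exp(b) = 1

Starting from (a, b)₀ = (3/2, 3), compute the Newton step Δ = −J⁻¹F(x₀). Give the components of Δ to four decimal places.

(0.7021, -1.8491)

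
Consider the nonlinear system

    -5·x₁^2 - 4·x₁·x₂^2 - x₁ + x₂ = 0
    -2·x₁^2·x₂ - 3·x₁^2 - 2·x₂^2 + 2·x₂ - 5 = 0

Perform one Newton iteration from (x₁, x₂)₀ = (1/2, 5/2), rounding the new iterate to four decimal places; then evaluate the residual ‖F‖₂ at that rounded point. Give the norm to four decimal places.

7.2020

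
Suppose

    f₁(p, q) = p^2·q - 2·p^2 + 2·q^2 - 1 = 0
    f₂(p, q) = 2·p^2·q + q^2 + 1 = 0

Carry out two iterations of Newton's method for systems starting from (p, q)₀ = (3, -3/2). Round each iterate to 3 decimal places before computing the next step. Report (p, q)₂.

(1.151, -1.554)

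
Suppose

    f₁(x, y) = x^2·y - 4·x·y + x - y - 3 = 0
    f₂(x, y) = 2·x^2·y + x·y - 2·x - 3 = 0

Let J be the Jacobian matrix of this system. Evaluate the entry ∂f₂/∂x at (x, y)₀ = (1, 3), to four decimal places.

∂f₂/∂x = 4·x·y + y - 2.
At (1, 3) this is 13.0000.

13.0000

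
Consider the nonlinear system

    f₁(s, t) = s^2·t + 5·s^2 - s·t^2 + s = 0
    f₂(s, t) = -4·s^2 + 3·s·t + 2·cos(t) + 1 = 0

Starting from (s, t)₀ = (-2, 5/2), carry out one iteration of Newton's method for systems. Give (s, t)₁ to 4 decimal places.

At (-2, 5/2): F = (40.5000, -31.602287).
Jacobian J = [[2·s·t + 10·s - t^2 + 1, s^2 - 2·s·t], [-8·s + 3·t, 3·s - 2·sin(t)]].
At the point, J = [[-35.2500, 14.0000], [23.5000, -7.196944]] (det J = -75.307714).
Solving J·Δ = −F gives Δ = (2.0045, 2.1542).
Then the next iterate is (s, t)₁ = (0.0045, 4.6542).

(0.0045, 4.6542)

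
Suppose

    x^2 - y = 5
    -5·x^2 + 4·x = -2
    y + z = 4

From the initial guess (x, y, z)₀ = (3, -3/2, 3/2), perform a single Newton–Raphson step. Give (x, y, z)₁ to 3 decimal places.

(1.808, -3.154, 7.154)

At (3, -3/2, 3/2): F = (5.500, -31.000, -4.000).
Jacobian J = [[2·x, -1, 0], [-10·x + 4, 0, 0], [0, 1, 1]].
At the point, J = [[6.000, -1.000, 0.000], [-26.000, 0.000, 0.000], [0.000, 1.000, 1.000]] (det J = -26.000).
Solving J·Δ = −F gives Δ = (-1.192, -1.654, 5.654).
Then the next iterate is (x, y, z)₁ = (1.808, -3.154, 7.154).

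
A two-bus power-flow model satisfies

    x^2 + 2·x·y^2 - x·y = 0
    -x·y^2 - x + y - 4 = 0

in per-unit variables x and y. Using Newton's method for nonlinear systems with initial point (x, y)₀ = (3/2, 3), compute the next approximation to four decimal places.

At (3/2, 3): F = (24.7500, -16.0000).
Jacobian J = [[2·x + 2·y^2 - y, 4·x·y - x], [-y^2 - 1, -2·x·y + 1]].
At the point, J = [[18.0000, 16.5000], [-10.0000, -8.0000]] (det J = 21.0000).
Solving J·Δ = −F gives Δ = (-3.1429, 1.9286).
Then the next iterate is (x, y)₁ = (-1.6429, 4.9286).

(-1.6429, 4.9286)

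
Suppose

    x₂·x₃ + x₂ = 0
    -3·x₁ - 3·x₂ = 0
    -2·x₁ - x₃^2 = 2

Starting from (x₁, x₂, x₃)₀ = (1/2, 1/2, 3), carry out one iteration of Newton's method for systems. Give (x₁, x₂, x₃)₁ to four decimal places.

(-0.2200, 0.2200, 1.2400)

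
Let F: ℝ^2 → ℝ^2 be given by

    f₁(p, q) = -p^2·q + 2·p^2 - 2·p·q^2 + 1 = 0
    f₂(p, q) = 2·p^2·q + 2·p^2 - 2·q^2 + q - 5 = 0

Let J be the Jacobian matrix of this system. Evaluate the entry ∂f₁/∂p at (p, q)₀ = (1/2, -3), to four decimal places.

∂f₁/∂p = -2·p·q + 4·p - 2·q^2.
At (1/2, -3) this is -13.0000.

-13.0000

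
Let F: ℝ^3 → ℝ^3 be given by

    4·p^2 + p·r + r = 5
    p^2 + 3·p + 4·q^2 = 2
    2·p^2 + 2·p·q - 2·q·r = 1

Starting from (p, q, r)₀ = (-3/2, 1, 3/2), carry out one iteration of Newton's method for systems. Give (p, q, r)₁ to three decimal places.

(-1.087, 1.031, -0.669)

At (-3/2, 1, 3/2): F = (3.250, -0.250, -2.500).
Jacobian J = [[8·p + r, 0, p + 1], [2·p + 3, 8·q, 0], [4·p + 2·q, 2·p - 2·r, -2·q]].
At the point, J = [[-10.500, 0.000, -0.500], [0.000, 8.000, 0.000], [-4.000, -6.000, -2.000]] (det J = 152.000).
Solving J·Δ = −F gives Δ = (0.413, 0.031, -2.169).
Then the next iterate is (p, q, r)₁ = (-1.087, 1.031, -0.669).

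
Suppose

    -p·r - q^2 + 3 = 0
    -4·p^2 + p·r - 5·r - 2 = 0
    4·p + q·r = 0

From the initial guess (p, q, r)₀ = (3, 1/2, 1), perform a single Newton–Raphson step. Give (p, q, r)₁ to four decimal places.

(1.0394, -5.4311, 3.5472)

At (3, 1/2, 1): F = (-0.2500, -40.0000, 12.5000).
Jacobian J = [[-r, -2·q, -p], [-8·p + r, 0, p - 5], [4, r, q]].
At the point, J = [[-1.0000, -1.0000, -3.0000], [-23.0000, 0.0000, -2.0000], [4.0000, 1.0000, 0.5000]] (det J = 63.5000).
Solving J·Δ = −F gives Δ = (-1.9606, -5.9311, 2.5472).
Then the next iterate is (p, q, r)₁ = (1.0394, -5.4311, 3.5472).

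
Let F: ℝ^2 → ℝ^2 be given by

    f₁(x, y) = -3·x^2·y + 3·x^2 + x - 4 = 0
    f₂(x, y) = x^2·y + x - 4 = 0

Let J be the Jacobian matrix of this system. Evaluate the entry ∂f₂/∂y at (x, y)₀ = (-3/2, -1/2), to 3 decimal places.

2.250

∂f₂/∂y = x^2.
At (-3/2, -1/2) this is 2.250.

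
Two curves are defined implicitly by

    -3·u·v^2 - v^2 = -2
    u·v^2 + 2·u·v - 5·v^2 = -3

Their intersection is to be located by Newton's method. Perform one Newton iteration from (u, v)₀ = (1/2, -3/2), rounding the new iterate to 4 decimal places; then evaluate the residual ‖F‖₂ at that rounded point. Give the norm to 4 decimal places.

1.6941

At (1/2, -3/2): F = (-3.6250, -8.6250).
Jacobian J = [[-3·v^2, -6·u·v - 2·v], [v^2 + 2·v, 2·u·v + 2·u - 10·v]].
At the point, J = [[-6.7500, 7.5000], [-0.7500, 14.5000]] (det J = -92.2500).
Solving J·Δ = −F gives Δ = (0.1314, 0.6016).
Then the next iterate is (u, v)₁ = (0.6314, -0.8984).
Re-evaluating at (0.6314, -0.8984): F = (-0.335974, -1.660495), so ‖F‖₂ = 1.6941.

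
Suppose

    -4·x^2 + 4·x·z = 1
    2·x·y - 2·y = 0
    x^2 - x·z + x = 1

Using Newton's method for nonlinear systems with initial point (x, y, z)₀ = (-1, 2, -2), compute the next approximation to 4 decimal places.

At (-1, 2, -2): F = (3.0000, -8.0000, -3.0000).
Jacobian J = [[-8·x + 4·z, 0, 4·x], [2·y, 2·x - 2, 0], [2·x - z + 1, 0, -x]].
At the point, J = [[0.0000, 0.0000, -4.0000], [4.0000, -4.0000, 0.0000], [1.0000, 0.0000, 1.0000]] (det J = -16.0000).
Solving J·Δ = −F gives Δ = (2.2500, 0.2500, 0.7500).
Then the next iterate is (x, y, z)₁ = (1.2500, 2.2500, -1.2500).

(1.2500, 2.2500, -1.2500)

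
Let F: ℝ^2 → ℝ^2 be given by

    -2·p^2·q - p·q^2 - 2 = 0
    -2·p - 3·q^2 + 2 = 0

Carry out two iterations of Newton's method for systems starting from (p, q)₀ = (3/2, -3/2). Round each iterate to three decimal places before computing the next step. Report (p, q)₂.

At (3/2, -3/2): F = (1.375, -7.750).
Jacobian J = [[-4·p·q - q^2, -2·p^2 - 2·p·q], [-2, -6·q]].
At the point, J = [[6.750, 0.000], [-2.000, 9.000]] (det J = 60.750).
Solving J·Δ = −F gives Δ = (-0.204, 0.816).
Then the next iterate is (p, q)₁ = (1.296, -0.684).
Round to (1.296, -0.684) and repeat: F = (-0.30863, -1.99557), J = [[3.078, -1.58630], [-2.000, 4.104]].
Δ = (0.469, 0.715), so (p, q)₂ = (1.765, 0.031).

(1.765, 0.031)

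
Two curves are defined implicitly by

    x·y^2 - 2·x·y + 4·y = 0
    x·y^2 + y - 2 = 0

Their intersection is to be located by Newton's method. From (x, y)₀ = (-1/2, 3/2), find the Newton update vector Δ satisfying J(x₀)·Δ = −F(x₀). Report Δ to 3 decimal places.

(0.333, -1.750)

At (-1/2, 3/2): F = (6.375, -1.625).
Jacobian J = [[y^2 - 2·y, 2·x·y - 2·x + 4], [y^2, 2·x·y + 1]].
At the point, J = [[-0.750, 3.500], [2.250, -0.500]] (det J = -7.500).
Solving J·Δ = −F gives Δ = (0.333, -1.750).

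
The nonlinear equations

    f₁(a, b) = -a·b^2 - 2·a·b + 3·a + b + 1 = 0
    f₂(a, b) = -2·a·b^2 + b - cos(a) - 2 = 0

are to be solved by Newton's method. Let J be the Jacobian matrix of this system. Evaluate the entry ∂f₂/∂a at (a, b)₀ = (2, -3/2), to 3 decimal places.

∂f₂/∂a = -2·b^2 + sin(a).
At (2, -3/2) this is -3.591.

-3.591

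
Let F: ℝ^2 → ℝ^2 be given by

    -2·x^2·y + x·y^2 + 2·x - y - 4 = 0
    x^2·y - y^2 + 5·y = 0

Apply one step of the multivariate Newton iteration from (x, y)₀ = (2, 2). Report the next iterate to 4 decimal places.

(1.1429, 0.5714)

At (2, 2): F = (-10.0000, 14.0000).
Jacobian J = [[-4·x·y + y^2 + 2, -2·x^2 + 2·x·y - 1], [2·x·y, x^2 - 2·y + 5]].
At the point, J = [[-10.0000, -1.0000], [8.0000, 5.0000]] (det J = -42.0000).
Solving J·Δ = −F gives Δ = (-0.8571, -1.4286).
Then the next iterate is (x, y)₁ = (1.1429, 0.5714).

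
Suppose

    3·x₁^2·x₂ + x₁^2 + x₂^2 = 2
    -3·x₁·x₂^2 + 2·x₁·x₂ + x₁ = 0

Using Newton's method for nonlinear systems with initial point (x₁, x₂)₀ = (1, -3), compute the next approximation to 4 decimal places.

At (1, -3): F = (-1.0000, -32.0000).
Jacobian J = [[6·x₁·x₂ + 2·x₁, 3·x₁^2 + 2·x₂], [-3·x₂^2 + 2·x₂ + 1, -6·x₁·x₂ + 2·x₁]].
At the point, J = [[-16.0000, -3.0000], [-32.0000, 20.0000]] (det J = -416.0000).
Solving J·Δ = −F gives Δ = (-0.2788, 1.1538).
Then the next iterate is (x₁, x₂)₁ = (0.7212, -1.8462).

(0.7212, -1.8462)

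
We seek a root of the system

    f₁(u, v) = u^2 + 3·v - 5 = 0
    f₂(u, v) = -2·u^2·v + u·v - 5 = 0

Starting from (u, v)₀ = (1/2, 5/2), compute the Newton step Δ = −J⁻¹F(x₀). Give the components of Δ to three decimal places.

At (1/2, 5/2): F = (2.750, -5.000).
Jacobian J = [[2·u, 3], [-4·u·v + v, -2·u^2 + u]].
At the point, J = [[1.000, 3.000], [-2.500, 0.000]] (det J = 7.500).
Solving J·Δ = −F gives Δ = (-2.000, -0.250).

(-2.000, -0.250)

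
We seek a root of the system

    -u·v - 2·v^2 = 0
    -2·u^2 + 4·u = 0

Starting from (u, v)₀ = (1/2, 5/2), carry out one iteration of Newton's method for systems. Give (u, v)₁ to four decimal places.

(-0.2500, 1.3690)

At (1/2, 5/2): F = (-13.7500, 1.5000).
Jacobian J = [[-v, -u - 4·v], [-4·u + 4, 0]].
At the point, J = [[-2.5000, -10.5000], [2.0000, 0.0000]] (det J = 21.0000).
Solving J·Δ = −F gives Δ = (-0.7500, -1.1310).
Then the next iterate is (u, v)₁ = (-0.2500, 1.3690).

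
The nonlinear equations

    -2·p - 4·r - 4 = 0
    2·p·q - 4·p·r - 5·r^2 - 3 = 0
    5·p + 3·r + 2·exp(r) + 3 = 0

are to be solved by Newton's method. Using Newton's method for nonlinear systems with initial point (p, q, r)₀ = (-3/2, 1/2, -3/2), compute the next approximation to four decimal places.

(-0.2043, -0.5117, -0.8979)

At (-3/2, 1/2, -3/2): F = (5.0000, -24.7500, -8.553740).
Jacobian J = [[-2, 0, -4], [2·q - 4·r, 2·p, -4·p - 10·r], [5, 0, 2·exp(r) + 3]].
At the point, J = [[-2.0000, 0.0000, -4.0000], [7.0000, -3.0000, 21.0000], [5.0000, 0.0000, 3.446260]] (det J = -39.322438).
Solving J·Δ = −F gives Δ = (1.2957, -1.0117, 0.6021).
Then the next iterate is (p, q, r)₁ = (-0.2043, -0.5117, -0.8979).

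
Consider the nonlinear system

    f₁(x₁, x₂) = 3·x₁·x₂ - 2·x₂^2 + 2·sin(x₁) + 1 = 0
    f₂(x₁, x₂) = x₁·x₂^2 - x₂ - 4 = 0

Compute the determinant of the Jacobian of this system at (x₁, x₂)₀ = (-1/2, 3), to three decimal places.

J = [[3·x₂ + 2·cos(x₁), 3·x₁ - 4·x₂], [x₂^2, 2·x₁·x₂ - 1]].
At the point, J = [[10.75517, -13.500], [9.000, -4.000]].
det J = 78.479.

78.479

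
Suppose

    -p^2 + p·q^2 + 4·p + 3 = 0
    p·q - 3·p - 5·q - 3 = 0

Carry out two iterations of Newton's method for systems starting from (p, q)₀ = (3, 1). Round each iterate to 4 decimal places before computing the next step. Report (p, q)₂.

(-1.3066, 0.0589)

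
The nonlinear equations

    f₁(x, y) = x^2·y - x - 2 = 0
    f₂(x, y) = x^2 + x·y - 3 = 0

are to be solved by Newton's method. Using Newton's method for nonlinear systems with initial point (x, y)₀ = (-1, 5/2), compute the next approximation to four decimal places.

(-1.5455, -2.2727)

At (-1, 5/2): F = (1.5000, -4.5000).
Jacobian J = [[2·x·y - 1, x^2], [2·x + y, x]].
At the point, J = [[-6.0000, 1.0000], [0.5000, -1.0000]] (det J = 5.5000).
Solving J·Δ = −F gives Δ = (-0.5455, -4.7727).
Then the next iterate is (x, y)₁ = (-1.5455, -2.2727).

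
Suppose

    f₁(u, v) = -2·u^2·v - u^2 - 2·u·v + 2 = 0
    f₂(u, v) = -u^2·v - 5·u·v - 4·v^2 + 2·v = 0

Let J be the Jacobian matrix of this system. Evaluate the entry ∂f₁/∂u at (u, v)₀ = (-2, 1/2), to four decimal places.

∂f₁/∂u = -4·u·v - 2·u - 2·v.
At (-2, 1/2) this is 7.0000.

7.0000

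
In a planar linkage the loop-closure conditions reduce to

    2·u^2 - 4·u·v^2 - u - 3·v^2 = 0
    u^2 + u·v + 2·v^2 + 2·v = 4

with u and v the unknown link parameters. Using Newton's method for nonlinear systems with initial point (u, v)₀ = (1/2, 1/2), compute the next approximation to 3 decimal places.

(2.583, 0.250)

At (1/2, 1/2): F = (-1.250, -2.000).
Jacobian J = [[4·u - 4·v^2 - 1, -8·u·v - 6·v], [2·u + v, u + 4·v + 2]].
At the point, J = [[0.000, -5.000], [1.500, 4.500]] (det J = 7.500).
Solving J·Δ = −F gives Δ = (2.083, -0.250).
Then the next iterate is (u, v)₁ = (2.583, 0.250).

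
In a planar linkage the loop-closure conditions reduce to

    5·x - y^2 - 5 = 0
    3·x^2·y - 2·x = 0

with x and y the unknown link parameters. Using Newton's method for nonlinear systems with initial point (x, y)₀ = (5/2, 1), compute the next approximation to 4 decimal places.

At (5/2, 1): F = (6.5000, 13.7500).
Jacobian J = [[5, -2·y], [6·x·y - 2, 3·x^2]].
At the point, J = [[5.0000, -2.0000], [13.0000, 18.7500]] (det J = 119.7500).
Solving J·Δ = −F gives Δ = (-1.2474, 0.1315).
Then the next iterate is (x, y)₁ = (1.2526, 1.1315).

(1.2526, 1.1315)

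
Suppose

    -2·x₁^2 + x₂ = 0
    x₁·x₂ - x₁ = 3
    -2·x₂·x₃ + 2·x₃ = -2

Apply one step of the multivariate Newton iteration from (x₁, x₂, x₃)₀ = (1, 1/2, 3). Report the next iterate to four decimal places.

(1.5714, 4.2857, 20.7143)

At (1, 1/2, 3): F = (-1.5000, -3.5000, 5.0000).
Jacobian J = [[-4·x₁, 1, 0], [x₂ - 1, x₁, 0], [0, -2·x₃, -2·x₂ + 2]].
At the point, J = [[-4.0000, 1.0000, 0.0000], [-0.5000, 1.0000, 0.0000], [0.0000, -6.0000, 1.0000]] (det J = -3.5000).
Solving J·Δ = −F gives Δ = (0.5714, 3.7857, 17.7143).
Then the next iterate is (x₁, x₂, x₃)₁ = (1.5714, 4.2857, 20.7143).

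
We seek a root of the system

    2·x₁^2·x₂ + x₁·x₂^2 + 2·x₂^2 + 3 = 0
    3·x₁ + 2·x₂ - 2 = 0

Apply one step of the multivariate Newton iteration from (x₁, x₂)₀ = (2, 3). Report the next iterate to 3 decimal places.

At (2, 3): F = (63.000, 10.000).
Jacobian J = [[4·x₁·x₂ + x₂^2, 2·x₁^2 + 2·x₁·x₂ + 4·x₂], [3, 2]].
At the point, J = [[33.000, 32.000], [3.000, 2.000]] (det J = -30.000).
Solving J·Δ = −F gives Δ = (-6.467, 4.700).
Then the next iterate is (x₁, x₂)₁ = (-4.467, 7.700).

(-4.467, 7.700)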